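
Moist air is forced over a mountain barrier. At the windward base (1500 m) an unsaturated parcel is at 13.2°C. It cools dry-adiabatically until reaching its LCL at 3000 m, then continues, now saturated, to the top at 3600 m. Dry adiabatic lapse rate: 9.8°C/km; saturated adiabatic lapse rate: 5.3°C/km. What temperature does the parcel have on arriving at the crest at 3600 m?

-4.68°C

1500–3000 m, dry: Δz = 1.5 km ⇒ ΔT = -14.7°C; T = -1.5°C
3000–3600 m, saturated: Δz = 0.6 km ⇒ ΔT = -3.18°C; T = -4.68°C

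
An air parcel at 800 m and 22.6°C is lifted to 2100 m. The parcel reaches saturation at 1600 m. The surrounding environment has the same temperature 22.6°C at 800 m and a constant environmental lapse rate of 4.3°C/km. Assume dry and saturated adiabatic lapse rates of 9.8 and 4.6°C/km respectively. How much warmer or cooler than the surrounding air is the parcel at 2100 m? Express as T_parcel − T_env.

-4.55°C (parcel cooler than environment)

Parcel:
  800–1600 m, dry: Δz = 0.8 km ⇒ ΔT = -7.84°C; T = 14.76°C
  1600–2100 m, saturated: Δz = 0.5 km ⇒ ΔT = -2.3°C; T = 12.46°C
Environment:
  800–2100 m, environment: Δz = 1.3 km ⇒ ΔT = -5.59°C; T = 17.01°C
T_parcel − T_env = 12.46 − 17.01 = -4.55°C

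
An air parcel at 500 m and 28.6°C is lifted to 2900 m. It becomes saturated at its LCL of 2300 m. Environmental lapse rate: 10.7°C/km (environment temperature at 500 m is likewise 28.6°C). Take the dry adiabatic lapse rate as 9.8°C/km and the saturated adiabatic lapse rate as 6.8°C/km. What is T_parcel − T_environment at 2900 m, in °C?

Parcel:
  From 500 m to 2300 m (dry): cools by 9.8 × 1.8 = 17.64°C, giving 10.96°C.
  From 2300 m to 2900 m (saturated): cools by 6.8 × 0.6 = 4.08°C, giving 6.88°C.
Environment:
  From 500 m to 2900 m (environment): cools by 10.7 × 2.4 = 25.68°C, giving 2.92°C.
T_parcel − T_env = 6.88 − 2.92 = +3.96°C

+3.96°C (parcel warmer than environment)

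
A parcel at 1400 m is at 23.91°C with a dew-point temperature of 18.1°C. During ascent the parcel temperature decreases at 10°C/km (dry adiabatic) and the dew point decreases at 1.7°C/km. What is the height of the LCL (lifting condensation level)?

2100 m

T and T_d converge at 10 − 1.7 = 8.3°C per km
Height above start = (23.91 − 18.1) / 8.3 = 0.7 km
LCL altitude = 1400 m + 700 m = 2100 m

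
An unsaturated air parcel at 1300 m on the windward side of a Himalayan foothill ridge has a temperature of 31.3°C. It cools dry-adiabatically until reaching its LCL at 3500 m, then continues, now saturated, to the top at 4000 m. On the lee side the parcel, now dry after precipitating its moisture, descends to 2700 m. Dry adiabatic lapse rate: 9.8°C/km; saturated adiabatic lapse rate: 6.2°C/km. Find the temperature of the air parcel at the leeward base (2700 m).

1300 → 3500 m (dry, 9.8°C/km): ΔT = -9.8 × 2.2 = -21.56°C → T = 9.74°C
3500 → 4000 m (saturated, 6.2°C/km): ΔT = -6.2 × 0.5 = -3.1°C → T = 6.64°C
4000 → 2700 m (dry descent, 9.8°C/km): ΔT = +9.8 × 1.3 = +12.74°C → T = 19.38°C

19.38°C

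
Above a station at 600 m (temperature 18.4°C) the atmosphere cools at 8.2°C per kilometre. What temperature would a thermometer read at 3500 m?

Environmental to 3500 m: -8.2 × 2.9 km = -23.78°C, so T = -5.38°C.

-5.38°C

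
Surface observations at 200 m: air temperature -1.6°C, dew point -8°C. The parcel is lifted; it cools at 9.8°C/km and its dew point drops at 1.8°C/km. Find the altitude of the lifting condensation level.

T and T_d converge at 9.8 − 1.8 = 8°C per km
Height above start = (-1.6 − (-8)) / 8 = 0.8 km
LCL altitude = 200 m + 800 m = 1000 m

1000 m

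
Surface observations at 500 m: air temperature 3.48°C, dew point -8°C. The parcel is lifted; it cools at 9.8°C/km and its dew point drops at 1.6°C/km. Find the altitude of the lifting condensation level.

T and T_d converge at 9.8 − 1.6 = 8.2°C per km
Height above start = (3.48 − (-8)) / 8.2 = 1.4 km
LCL altitude = 500 m + 1400 m = 1900 m

1900 m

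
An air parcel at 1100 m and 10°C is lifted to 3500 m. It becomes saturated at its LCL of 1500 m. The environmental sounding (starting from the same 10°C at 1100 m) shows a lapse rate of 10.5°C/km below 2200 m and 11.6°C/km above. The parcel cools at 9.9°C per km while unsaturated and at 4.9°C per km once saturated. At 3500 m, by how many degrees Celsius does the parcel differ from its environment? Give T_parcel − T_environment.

+12.87°C (parcel warmer than environment)

Parcel:
  Dry to 1500 m: -9.9 × 0.4 km = -3.96°C, so T = 6.04°C.
  Saturated to 3500 m: -4.9 × 2 km = -9.8°C, so T = -3.76°C.
Environment:
  Environment, lower layer to 2200 m: -10.5 × 1.1 km = -11.55°C, so T = -1.55°C.
  Environment, upper layer to 3500 m: -11.6 × 1.3 km = -15.08°C, so T = -16.63°C.
T_parcel − T_env = -3.76 − (-16.63) = +12.87°C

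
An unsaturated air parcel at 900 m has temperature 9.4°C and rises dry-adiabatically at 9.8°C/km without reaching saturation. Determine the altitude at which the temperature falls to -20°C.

Height above start = (9.4 − (-20)) / 9.8 = 3 km
Altitude = 900 m + 3000 m = 3900 m

3900 m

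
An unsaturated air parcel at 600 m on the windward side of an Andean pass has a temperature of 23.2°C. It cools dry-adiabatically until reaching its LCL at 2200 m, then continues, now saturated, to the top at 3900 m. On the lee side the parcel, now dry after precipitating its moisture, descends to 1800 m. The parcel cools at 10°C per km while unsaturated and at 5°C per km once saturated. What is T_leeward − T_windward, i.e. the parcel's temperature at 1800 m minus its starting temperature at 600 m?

600 → 2200 m (dry, 10°C/km): ΔT = -10 × 1.6 = -16°C → T = 7.2°C
2200 → 3900 m (saturated, 5°C/km): ΔT = -5 × 1.7 = -8.5°C → T = -1.3°C
3900 → 1800 m (dry descent, 10°C/km): ΔT = +10 × 2.1 = +21°C → T = 19.7°C
Net change vs windward start: 19.7 − 23.2 = -3.5°C

-3.5°C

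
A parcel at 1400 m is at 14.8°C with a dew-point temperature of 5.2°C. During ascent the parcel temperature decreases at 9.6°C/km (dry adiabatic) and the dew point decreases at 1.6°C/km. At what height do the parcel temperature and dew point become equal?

2600 m

T and T_d converge at 9.6 − 1.6 = 8°C per km
Height above start = (14.8 − 5.2) / 8 = 1.2 km
LCL altitude = 1400 m + 1200 m = 2600 m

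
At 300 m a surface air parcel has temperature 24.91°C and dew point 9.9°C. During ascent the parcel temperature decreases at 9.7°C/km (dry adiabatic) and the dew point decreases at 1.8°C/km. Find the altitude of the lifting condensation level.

T and T_d converge at 9.7 − 1.8 = 7.9°C per km
Height above start = (24.91 − 9.9) / 7.9 = 1.9 km
LCL altitude = 300 m + 1900 m = 2200 m

2200 m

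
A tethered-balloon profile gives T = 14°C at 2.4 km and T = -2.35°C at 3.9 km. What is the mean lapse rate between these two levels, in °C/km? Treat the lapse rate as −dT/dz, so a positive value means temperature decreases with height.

10.9°C/km

Γ = −ΔT/Δz = (14 − (-2.35)) / (3900 − 2400) m
  = 16.35°C / 1.5 km = 10.9°C/km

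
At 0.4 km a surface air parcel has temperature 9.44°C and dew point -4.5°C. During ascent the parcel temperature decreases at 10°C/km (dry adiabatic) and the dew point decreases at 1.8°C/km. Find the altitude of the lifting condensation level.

2.1 km

T and T_d converge at 10 − 1.8 = 8.2°C per km
Height above start = (9.44 − (-4.5)) / 8.2 = 1.7 km
LCL altitude = 400 m + 1700 m = 2100 m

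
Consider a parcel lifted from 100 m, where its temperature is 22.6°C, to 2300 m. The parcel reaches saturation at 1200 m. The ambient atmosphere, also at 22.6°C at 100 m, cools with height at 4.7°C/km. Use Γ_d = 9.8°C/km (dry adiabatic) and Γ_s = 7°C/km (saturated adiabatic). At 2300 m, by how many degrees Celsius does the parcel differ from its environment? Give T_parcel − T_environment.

-8.14°C (parcel cooler than environment)

Parcel:
  100 → 1200 m (dry, 9.8°C/km): ΔT = -9.8 × 1.1 = -10.78°C → T = 11.82°C
  1200 → 2300 m (saturated, 7°C/km): ΔT = -7 × 1.1 = -7.7°C → T = 4.12°C
Environment:
  100 → 2300 m (environment, 4.7°C/km): ΔT = -4.7 × 2.2 = -10.34°C → T = 12.26°C
T_parcel − T_env = 4.12 − 12.26 = -8.14°C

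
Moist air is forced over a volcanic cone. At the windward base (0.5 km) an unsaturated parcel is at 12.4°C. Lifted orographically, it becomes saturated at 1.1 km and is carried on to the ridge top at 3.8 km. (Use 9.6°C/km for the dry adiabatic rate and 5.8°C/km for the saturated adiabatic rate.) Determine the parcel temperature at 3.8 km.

500–1100 m, dry: Δz = 0.6 km ⇒ ΔT = -5.76°C; T = 6.64°C
1100–3800 m, saturated: Δz = 2.7 km ⇒ ΔT = -15.66°C; T = -9.02°C

-9.02°C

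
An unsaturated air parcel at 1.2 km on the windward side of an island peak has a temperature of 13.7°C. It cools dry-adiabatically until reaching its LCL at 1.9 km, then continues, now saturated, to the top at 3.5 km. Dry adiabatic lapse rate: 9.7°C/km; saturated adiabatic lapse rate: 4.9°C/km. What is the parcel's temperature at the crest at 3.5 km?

-0.93°C

1200–1900 m, dry: Δz = 0.7 km ⇒ ΔT = -6.79°C; T = 6.91°C
1900–3500 m, saturated: Δz = 1.6 km ⇒ ΔT = -7.84°C; T = -0.93°C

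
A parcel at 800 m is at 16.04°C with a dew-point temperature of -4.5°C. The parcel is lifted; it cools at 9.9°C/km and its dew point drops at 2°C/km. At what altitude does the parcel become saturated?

3400 m

T and T_d converge at 9.9 − 2 = 7.9°C per km
Height above start = (16.04 − (-4.5)) / 7.9 = 2.6 km
LCL altitude = 800 m + 2600 m = 3400 m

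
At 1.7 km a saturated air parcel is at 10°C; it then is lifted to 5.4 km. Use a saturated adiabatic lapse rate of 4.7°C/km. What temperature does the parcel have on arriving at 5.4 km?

From 1700 m to 5400 m (saturated adiabatic): cools by 4.7 × 3.7 = 17.39°C, giving -7.39°C.

-7.39°C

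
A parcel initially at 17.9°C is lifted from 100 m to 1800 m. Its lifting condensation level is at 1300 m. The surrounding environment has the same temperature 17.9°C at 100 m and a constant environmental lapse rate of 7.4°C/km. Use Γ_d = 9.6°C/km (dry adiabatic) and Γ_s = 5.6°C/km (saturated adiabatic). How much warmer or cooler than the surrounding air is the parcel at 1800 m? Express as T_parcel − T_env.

Parcel:
  From 100 m to 1300 m (dry): cools by 9.6 × 1.2 = 11.52°C, giving 6.38°C.
  From 1300 m to 1800 m (saturated): cools by 5.6 × 0.5 = 2.8°C, giving 3.58°C.
Environment:
  From 100 m to 1800 m (environment): cools by 7.4 × 1.7 = 12.58°C, giving 5.32°C.
T_parcel − T_env = 3.58 − 5.32 = -1.74°C

-1.74°C (parcel cooler than environment)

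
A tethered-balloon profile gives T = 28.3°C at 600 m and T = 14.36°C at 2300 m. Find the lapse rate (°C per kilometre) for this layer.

Γ = −ΔT/Δz = (28.3 − 14.36) / (2300 − 600) m
  = 13.94°C / 1.7 km = 8.2°C/km

8.2°C/km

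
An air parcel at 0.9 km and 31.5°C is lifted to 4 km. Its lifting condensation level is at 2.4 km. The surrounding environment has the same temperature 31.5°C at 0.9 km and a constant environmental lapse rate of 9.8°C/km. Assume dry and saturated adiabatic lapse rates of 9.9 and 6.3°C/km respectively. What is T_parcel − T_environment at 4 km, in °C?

Parcel:
  From 900 m to 2400 m (dry): cools by 9.9 × 1.5 = 14.85°C, giving 16.65°C.
  From 2400 m to 4000 m (saturated): cools by 6.3 × 1.6 = 10.08°C, giving 6.57°C.
Environment:
  From 900 m to 4000 m (environment): cools by 9.8 × 3.1 = 30.38°C, giving 1.12°C.
T_parcel − T_env = 6.57 − 1.12 = +5.45°C

+5.45°C (parcel warmer than environment)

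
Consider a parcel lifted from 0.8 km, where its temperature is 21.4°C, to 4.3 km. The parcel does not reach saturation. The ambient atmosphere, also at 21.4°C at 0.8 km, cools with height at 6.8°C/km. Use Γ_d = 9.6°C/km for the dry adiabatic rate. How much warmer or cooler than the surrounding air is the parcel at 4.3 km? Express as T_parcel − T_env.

Parcel:
  Dry to 4300 m: -9.6 × 3.5 km = -33.6°C, so T = -12.2°C.
Environment:
  Environment to 4300 m: -6.8 × 3.5 km = -23.8°C, so T = -2.4°C.
T_parcel − T_env = -12.2 − (-2.4) = -9.8°C

-9.8°C (parcel cooler than environment)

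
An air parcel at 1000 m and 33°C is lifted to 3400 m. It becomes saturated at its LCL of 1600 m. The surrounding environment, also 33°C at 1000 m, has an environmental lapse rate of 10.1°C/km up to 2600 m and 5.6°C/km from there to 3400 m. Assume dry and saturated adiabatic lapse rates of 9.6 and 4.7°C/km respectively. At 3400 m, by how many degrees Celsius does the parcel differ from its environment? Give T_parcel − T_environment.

+6.42°C (parcel warmer than environment)

Parcel:
  Dry to 1600 m: -9.6 × 0.6 km = -5.76°C, so T = 27.24°C.
  Saturated to 3400 m: -4.7 × 1.8 km = -8.46°C, so T = 18.78°C.
Environment:
  Environment, lower layer to 2600 m: -10.1 × 1.6 km = -16.16°C, so T = 16.84°C.
  Environment, upper layer to 3400 m: -5.6 × 0.8 km = -4.48°C, so T = 12.36°C.
T_parcel − T_env = 18.78 − 12.36 = +6.42°C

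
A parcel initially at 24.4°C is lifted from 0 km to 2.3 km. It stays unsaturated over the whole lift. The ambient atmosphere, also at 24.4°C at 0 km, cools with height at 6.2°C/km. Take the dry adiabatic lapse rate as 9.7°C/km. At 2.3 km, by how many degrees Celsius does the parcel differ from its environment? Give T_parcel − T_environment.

-8.05°C (parcel cooler than environment)

Parcel:
  0 → 2300 m (dry, 9.7°C/km): ΔT = -9.7 × 2.3 = -22.31°C → T = 2.09°C
Environment:
  0 → 2300 m (environment, 6.2°C/km): ΔT = -6.2 × 2.3 = -14.26°C → T = 10.14°C
T_parcel − T_env = 2.09 − 10.14 = -8.05°C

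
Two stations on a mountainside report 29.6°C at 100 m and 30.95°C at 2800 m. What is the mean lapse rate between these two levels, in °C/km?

-0.5°C/km

Γ = −ΔT/Δz = (29.6 − 30.95) / (2800 − 100) m
  = -1.35°C / 2.7 km = -0.5°C/km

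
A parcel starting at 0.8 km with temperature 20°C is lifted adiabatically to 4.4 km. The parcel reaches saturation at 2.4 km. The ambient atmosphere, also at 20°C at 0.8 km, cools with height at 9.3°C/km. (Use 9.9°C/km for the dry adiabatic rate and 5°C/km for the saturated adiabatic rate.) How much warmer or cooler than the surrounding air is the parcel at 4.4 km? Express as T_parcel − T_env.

Parcel:
  800 → 2400 m (dry, 9.9°C/km): ΔT = -9.9 × 1.6 = -15.84°C → T = 4.16°C
  2400 → 4400 m (saturated, 5°C/km): ΔT = -5 × 2 = -10°C → T = -5.84°C
Environment:
  800 → 4400 m (environment, 9.3°C/km): ΔT = -9.3 × 3.6 = -33.48°C → T = -13.48°C
T_parcel − T_env = -5.84 − (-13.48) = +7.64°C

+7.64°C (parcel warmer than environment)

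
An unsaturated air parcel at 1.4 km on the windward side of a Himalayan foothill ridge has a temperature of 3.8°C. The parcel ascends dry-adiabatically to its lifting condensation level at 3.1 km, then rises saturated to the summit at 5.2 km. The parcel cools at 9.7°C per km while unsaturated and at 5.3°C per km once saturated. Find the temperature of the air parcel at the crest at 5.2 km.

1400 → 3100 m (dry, 9.7°C/km): ΔT = -9.7 × 1.7 = -16.49°C → T = -12.69°C
3100 → 5200 m (saturated, 5.3°C/km): ΔT = -5.3 × 2.1 = -11.13°C → T = -23.82°C

-23.82°C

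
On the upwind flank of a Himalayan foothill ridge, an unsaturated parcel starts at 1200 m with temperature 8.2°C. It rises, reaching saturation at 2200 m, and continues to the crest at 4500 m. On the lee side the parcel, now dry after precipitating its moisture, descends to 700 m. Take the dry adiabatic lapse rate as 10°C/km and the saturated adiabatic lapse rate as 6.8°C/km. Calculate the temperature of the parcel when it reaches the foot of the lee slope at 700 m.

1200–2200 m, dry: Δz = 1 km ⇒ ΔT = -10°C; T = -1.8°C
2200–4500 m, saturated: Δz = 2.3 km ⇒ ΔT = -15.64°C; T = -17.44°C
4500–700 m, dry descent: Δz = 3.8 km ⇒ ΔT = +38°C; T = 20.56°C

20.56°C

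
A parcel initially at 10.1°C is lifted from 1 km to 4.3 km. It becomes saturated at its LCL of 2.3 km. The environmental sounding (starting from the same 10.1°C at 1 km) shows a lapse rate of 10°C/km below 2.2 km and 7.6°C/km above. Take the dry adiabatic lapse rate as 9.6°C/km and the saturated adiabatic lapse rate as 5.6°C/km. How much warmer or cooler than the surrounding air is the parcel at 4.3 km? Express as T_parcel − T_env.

+4.28°C (parcel warmer than environment)

Parcel:
  From 1000 m to 2300 m (dry): cools by 9.6 × 1.3 = 12.48°C, giving -2.38°C.
  From 2300 m to 4300 m (saturated): cools by 5.6 × 2 = 11.2°C, giving -13.58°C.
Environment:
  From 1000 m to 2200 m (environment, lower layer): cools by 10 × 1.2 = 12°C, giving -1.9°C.
  From 2200 m to 4300 m (environment, upper layer): cools by 7.6 × 2.1 = 15.96°C, giving -17.86°C.
T_parcel − T_env = -13.58 − (-17.86) = +4.28°C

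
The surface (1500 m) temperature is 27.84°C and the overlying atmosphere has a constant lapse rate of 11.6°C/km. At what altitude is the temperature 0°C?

Height above start = (27.84 − 0) / 11.6 = 2.4 km
Altitude = 1500 m + 2400 m = 3900 m

3900 m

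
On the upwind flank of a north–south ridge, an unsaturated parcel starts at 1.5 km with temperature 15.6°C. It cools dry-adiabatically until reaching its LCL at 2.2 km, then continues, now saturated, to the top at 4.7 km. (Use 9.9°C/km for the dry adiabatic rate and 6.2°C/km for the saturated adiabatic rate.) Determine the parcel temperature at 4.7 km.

-6.83°C

1500 → 2200 m (dry, 9.9°C/km): ΔT = -9.9 × 0.7 = -6.93°C → T = 8.67°C
2200 → 4700 m (saturated, 6.2°C/km): ΔT = -6.2 × 2.5 = -15.5°C → T = -6.83°C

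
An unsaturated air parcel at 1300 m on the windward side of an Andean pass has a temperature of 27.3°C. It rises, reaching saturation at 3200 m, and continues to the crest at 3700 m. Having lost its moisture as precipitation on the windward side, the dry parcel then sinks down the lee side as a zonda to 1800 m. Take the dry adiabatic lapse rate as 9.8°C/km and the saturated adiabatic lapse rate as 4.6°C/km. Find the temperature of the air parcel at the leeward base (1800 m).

25°C

From 1300 m to 3200 m (dry): cools by 9.8 × 1.9 = 18.62°C, giving 8.68°C.
From 3200 m to 3700 m (saturated): cools by 4.6 × 0.5 = 2.3°C, giving 6.38°C.
From 3700 m to 1800 m (dry descent): warms by 9.8 × 1.9 = 18.62°C, giving 25°C.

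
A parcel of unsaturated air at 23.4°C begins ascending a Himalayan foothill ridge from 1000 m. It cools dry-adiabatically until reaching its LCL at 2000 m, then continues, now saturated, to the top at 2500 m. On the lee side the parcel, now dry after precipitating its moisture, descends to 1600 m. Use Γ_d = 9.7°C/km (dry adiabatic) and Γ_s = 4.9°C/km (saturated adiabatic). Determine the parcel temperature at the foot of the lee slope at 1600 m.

19.98°C

1000–2000 m, dry: Δz = 1 km ⇒ ΔT = -9.7°C; T = 13.7°C
2000–2500 m, saturated: Δz = 0.5 km ⇒ ΔT = -2.45°C; T = 11.25°C
2500–1600 m, dry descent: Δz = 0.9 km ⇒ ΔT = +8.73°C; T = 19.98°C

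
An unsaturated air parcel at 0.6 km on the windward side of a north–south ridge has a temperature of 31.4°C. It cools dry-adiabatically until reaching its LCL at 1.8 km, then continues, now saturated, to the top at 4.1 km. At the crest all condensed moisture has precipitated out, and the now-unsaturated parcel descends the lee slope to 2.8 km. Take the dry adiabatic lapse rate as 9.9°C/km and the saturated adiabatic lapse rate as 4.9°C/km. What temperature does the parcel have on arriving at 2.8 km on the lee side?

21.12°C

600–1800 m, dry: Δz = 1.2 km ⇒ ΔT = -11.88°C; T = 19.52°C
1800–4100 m, saturated: Δz = 2.3 km ⇒ ΔT = -11.27°C; T = 8.25°C
4100–2800 m, dry descent: Δz = 1.3 km ⇒ ΔT = +12.87°C; T = 21.12°C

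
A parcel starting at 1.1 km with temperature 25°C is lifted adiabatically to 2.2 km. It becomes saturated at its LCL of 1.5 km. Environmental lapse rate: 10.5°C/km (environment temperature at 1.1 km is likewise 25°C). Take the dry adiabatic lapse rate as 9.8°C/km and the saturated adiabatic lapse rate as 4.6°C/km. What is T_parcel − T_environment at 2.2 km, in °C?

+4.41°C (parcel warmer than environment)

Parcel:
  1100 → 1500 m (dry, 9.8°C/km): ΔT = -9.8 × 0.4 = -3.92°C → T = 21.08°C
  1500 → 2200 m (saturated, 4.6°C/km): ΔT = -4.6 × 0.7 = -3.22°C → T = 17.86°C
Environment:
  1100 → 2200 m (environment, 10.5°C/km): ΔT = -10.5 × 1.1 = -11.55°C → T = 13.45°C
T_parcel − T_env = 17.86 − 13.45 = +4.41°C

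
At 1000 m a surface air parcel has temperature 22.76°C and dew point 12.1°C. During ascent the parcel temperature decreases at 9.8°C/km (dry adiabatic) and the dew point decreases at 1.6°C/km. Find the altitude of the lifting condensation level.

T and T_d converge at 9.8 − 1.6 = 8.2°C per km
Height above start = (22.76 − 12.1) / 8.2 = 1.3 km
LCL altitude = 1000 m + 1300 m = 2300 m

2300 m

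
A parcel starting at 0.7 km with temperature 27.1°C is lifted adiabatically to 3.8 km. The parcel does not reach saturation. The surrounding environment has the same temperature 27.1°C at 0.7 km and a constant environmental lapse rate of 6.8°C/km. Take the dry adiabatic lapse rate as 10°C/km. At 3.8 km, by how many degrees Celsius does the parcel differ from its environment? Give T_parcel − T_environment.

-9.92°C (parcel cooler than environment)

Parcel:
  700 → 3800 m (dry, 10°C/km): ΔT = -10 × 3.1 = -31°C → T = -3.9°C
Environment:
  700 → 3800 m (environment, 6.8°C/km): ΔT = -6.8 × 3.1 = -21.08°C → T = 6.02°C
T_parcel − T_env = -3.9 − 6.02 = -9.92°C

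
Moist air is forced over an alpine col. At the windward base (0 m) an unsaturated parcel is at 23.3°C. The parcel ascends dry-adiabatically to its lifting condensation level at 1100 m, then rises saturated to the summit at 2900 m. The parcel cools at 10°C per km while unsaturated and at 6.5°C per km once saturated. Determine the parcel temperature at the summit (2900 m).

0 → 1100 m (dry, 10°C/km): ΔT = -10 × 1.1 = -11°C → T = 12.3°C
1100 → 2900 m (saturated, 6.5°C/km): ΔT = -6.5 × 1.8 = -11.7°C → T = 0.6°C

0.6°C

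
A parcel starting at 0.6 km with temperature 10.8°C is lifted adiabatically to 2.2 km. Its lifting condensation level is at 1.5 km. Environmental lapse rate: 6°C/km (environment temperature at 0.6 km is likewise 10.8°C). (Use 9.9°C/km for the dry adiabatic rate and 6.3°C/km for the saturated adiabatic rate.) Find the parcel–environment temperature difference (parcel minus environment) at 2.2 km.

Parcel:
  Dry to 1500 m: -9.9 × 0.9 km = -8.91°C, so T = 1.89°C.
  Saturated to 2200 m: -6.3 × 0.7 km = -4.41°C, so T = -2.52°C.
Environment:
  Environment to 2200 m: -6 × 1.6 km = -9.6°C, so T = 1.2°C.
T_parcel − T_env = -2.52 − 1.2 = -3.72°C

-3.72°C (parcel cooler than environment)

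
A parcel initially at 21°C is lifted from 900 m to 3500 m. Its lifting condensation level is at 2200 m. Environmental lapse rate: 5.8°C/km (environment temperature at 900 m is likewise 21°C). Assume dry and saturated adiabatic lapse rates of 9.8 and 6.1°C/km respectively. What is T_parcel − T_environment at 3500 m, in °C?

-5.59°C (parcel cooler than environment)

Parcel:
  900 → 2200 m (dry, 9.8°C/km): ΔT = -9.8 × 1.3 = -12.74°C → T = 8.26°C
  2200 → 3500 m (saturated, 6.1°C/km): ΔT = -6.1 × 1.3 = -7.93°C → T = 0.33°C
Environment:
  900 → 3500 m (environment, 5.8°C/km): ΔT = -5.8 × 2.6 = -15.08°C → T = 5.92°C
T_parcel − T_env = 0.33 − 5.92 = -5.59°C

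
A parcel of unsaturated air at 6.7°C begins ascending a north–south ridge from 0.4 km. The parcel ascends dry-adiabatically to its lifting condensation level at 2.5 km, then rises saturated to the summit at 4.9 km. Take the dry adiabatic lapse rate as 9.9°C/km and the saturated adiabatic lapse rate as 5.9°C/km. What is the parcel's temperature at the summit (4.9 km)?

-28.25°C

400–2500 m, dry: Δz = 2.1 km ⇒ ΔT = -20.79°C; T = -14.09°C
2500–4900 m, saturated: Δz = 2.4 km ⇒ ΔT = -14.16°C; T = -28.25°C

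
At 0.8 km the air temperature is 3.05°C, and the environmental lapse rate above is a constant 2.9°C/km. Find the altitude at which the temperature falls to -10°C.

5.3 km

Height above start = (3.05 − (-10)) / 2.9 = 4.5 km
Altitude = 800 m + 4500 m = 5300 m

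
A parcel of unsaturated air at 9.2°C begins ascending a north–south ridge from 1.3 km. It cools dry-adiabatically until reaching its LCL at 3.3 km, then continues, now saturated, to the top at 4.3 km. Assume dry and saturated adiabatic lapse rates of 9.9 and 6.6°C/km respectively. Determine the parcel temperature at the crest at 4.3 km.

-17.2°C

1300–3300 m, dry: Δz = 2 km ⇒ ΔT = -19.8°C; T = -10.6°C
3300–4300 m, saturated: Δz = 1 km ⇒ ΔT = -6.6°C; T = -17.2°C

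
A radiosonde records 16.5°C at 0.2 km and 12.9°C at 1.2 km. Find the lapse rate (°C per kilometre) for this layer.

Γ = −ΔT/Δz = (16.5 − 12.9) / (1200 − 200) m
  = 3.6°C / 1 km = 3.6°C/km

3.6°C/km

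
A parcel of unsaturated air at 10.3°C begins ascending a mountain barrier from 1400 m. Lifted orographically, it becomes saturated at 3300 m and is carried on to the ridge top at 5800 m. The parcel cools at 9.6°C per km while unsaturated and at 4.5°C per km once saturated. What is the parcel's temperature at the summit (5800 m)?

-19.19°C

Dry to 3300 m: -9.6 × 1.9 km = -18.24°C, so T = -7.94°C.
Saturated to 5800 m: -4.5 × 2.5 km = -11.25°C, so T = -19.19°C.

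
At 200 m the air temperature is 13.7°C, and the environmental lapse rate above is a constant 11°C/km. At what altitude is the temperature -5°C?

Height above start = (13.7 − (-5)) / 11 = 1.7 km
Altitude = 200 m + 1700 m = 1900 m

1900 m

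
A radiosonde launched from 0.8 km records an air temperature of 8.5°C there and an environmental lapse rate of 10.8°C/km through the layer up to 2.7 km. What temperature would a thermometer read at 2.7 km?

Environmental to 2700 m: -10.8 × 1.9 km = -20.52°C, so T = -12.02°C.

-12.02°C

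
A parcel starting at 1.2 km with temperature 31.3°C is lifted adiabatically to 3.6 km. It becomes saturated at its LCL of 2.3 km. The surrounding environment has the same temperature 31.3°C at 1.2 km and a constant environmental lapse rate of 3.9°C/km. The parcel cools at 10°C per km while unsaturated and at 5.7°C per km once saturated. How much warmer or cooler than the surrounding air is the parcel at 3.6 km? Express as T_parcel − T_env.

Parcel:
  1200 → 2300 m (dry, 10°C/km): ΔT = -10 × 1.1 = -11°C → T = 20.3°C
  2300 → 3600 m (saturated, 5.7°C/km): ΔT = -5.7 × 1.3 = -7.41°C → T = 12.89°C
Environment:
  1200 → 3600 m (environment, 3.9°C/km): ΔT = -3.9 × 2.4 = -9.36°C → T = 21.94°C
T_parcel − T_env = 12.89 − 21.94 = -9.05°C

-9.05°C (parcel cooler than environment)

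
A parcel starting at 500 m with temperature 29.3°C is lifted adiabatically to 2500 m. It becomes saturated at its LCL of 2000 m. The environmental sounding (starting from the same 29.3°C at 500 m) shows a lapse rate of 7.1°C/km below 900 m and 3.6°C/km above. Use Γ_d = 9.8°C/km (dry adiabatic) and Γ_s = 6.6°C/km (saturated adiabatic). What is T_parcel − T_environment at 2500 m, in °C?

Parcel:
  From 500 m to 2000 m (dry): cools by 9.8 × 1.5 = 14.7°C, giving 14.6°C.
  From 2000 m to 2500 m (saturated): cools by 6.6 × 0.5 = 3.3°C, giving 11.3°C.
Environment:
  From 500 m to 900 m (environment, lower layer): cools by 7.1 × 0.4 = 2.84°C, giving 26.46°C.
  From 900 m to 2500 m (environment, upper layer): cools by 3.6 × 1.6 = 5.76°C, giving 20.7°C.
T_parcel − T_env = 11.3 − 20.7 = -9.4°C

-9.4°C (parcel cooler than environment)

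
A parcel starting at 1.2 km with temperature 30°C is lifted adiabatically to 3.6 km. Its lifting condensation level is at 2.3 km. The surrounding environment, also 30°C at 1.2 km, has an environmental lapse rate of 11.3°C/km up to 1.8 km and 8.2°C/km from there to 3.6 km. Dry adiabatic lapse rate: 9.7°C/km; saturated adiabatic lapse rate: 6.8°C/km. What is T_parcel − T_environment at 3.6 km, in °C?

Parcel:
  Dry to 2300 m: -9.7 × 1.1 km = -10.67°C, so T = 19.33°C.
  Saturated to 3600 m: -6.8 × 1.3 km = -8.84°C, so T = 10.49°C.
Environment:
  Environment, lower layer to 1800 m: -11.3 × 0.6 km = -6.78°C, so T = 23.22°C.
  Environment, upper layer to 3600 m: -8.2 × 1.8 km = -14.76°C, so T = 8.46°C.
T_parcel − T_env = 10.49 − 8.46 = +2.03°C

+2.03°C (parcel warmer than environment)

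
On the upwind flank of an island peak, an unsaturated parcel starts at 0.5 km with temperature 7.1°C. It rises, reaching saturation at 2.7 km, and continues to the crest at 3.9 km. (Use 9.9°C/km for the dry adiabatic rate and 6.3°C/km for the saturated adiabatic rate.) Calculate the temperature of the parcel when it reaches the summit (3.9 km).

From 500 m to 2700 m (dry): cools by 9.9 × 2.2 = 21.78°C, giving -14.68°C.
From 2700 m to 3900 m (saturated): cools by 6.3 × 1.2 = 7.56°C, giving -22.24°C.

-22.24°C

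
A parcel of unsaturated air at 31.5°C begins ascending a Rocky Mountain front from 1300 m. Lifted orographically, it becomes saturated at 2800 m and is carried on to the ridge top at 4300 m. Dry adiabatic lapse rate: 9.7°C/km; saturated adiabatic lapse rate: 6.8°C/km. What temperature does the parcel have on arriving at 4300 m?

Dry to 2800 m: -9.7 × 1.5 km = -14.55°C, so T = 16.95°C.
Saturated to 4300 m: -6.8 × 1.5 km = -10.2°C, so T = 6.75°C.

6.75°C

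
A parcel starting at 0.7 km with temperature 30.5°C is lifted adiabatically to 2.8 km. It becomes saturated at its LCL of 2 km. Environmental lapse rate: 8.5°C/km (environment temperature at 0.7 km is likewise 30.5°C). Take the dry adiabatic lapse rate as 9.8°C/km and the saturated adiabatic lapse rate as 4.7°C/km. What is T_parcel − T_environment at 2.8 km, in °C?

+1.35°C (parcel warmer than environment)

Parcel:
  700 → 2000 m (dry, 9.8°C/km): ΔT = -9.8 × 1.3 = -12.74°C → T = 17.76°C
  2000 → 2800 m (saturated, 4.7°C/km): ΔT = -4.7 × 0.8 = -3.76°C → T = 14°C
Environment:
  700 → 2800 m (environment, 8.5°C/km): ΔT = -8.5 × 2.1 = -17.85°C → T = 12.65°C
T_parcel − T_env = 14 − 12.65 = +1.35°C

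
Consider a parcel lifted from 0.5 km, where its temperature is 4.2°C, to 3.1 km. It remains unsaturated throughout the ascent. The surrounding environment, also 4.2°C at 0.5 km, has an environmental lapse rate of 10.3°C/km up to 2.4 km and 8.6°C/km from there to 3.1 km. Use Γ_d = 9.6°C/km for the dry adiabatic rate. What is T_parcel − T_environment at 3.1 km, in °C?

+0.63°C (parcel warmer than environment)

Parcel:
  Dry to 3100 m: -9.6 × 2.6 km = -24.96°C, so T = -20.76°C.
Environment:
  Environment, lower layer to 2400 m: -10.3 × 1.9 km = -19.57°C, so T = -15.37°C.
  Environment, upper layer to 3100 m: -8.6 × 0.7 km = -6.02°C, so T = -21.39°C.
T_parcel − T_env = -20.76 − (-21.39) = +0.63°C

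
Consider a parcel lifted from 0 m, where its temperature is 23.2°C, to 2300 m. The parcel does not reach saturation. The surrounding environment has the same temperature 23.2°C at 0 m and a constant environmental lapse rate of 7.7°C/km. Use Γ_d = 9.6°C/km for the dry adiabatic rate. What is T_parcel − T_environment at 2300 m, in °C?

Parcel:
  From 0 m to 2300 m (dry): cools by 9.6 × 2.3 = 22.08°C, giving 1.12°C.
Environment:
  From 0 m to 2300 m (environment): cools by 7.7 × 2.3 = 17.71°C, giving 5.49°C.
T_parcel − T_env = 1.12 − 5.49 = -4.37°C

-4.37°C (parcel cooler than environment)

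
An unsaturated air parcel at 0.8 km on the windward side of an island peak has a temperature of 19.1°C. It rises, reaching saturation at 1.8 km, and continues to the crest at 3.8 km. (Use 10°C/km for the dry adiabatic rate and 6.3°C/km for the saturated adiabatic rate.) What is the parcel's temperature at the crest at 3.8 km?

From 800 m to 1800 m (dry): cools by 10 × 1 = 10°C, giving 9.1°C.
From 1800 m to 3800 m (saturated): cools by 6.3 × 2 = 12.6°C, giving -3.5°C.

-3.5°C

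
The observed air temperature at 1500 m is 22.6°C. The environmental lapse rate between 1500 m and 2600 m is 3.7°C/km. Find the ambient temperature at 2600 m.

From 1500 m to 2600 m (environmental): cools by 3.7 × 1.1 = 4.07°C, giving 18.53°C.

18.53°C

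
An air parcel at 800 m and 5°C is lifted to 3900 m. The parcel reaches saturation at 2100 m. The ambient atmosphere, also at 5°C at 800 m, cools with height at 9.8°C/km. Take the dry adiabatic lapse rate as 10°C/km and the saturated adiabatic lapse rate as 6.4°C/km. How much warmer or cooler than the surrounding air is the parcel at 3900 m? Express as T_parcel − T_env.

Parcel:
  From 800 m to 2100 m (dry): cools by 10 × 1.3 = 13°C, giving -8°C.
  From 2100 m to 3900 m (saturated): cools by 6.4 × 1.8 = 11.52°C, giving -19.52°C.
Environment:
  From 800 m to 3900 m (environment): cools by 9.8 × 3.1 = 30.38°C, giving -25.38°C.
T_parcel − T_env = -19.52 − (-25.38) = +5.86°C

+5.86°C (parcel warmer than environment)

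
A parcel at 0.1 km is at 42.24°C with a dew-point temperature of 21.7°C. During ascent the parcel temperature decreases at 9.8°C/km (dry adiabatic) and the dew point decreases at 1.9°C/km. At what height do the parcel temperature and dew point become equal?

2.7 km

T and T_d converge at 9.8 − 1.9 = 7.9°C per km
Height above start = (42.24 − 21.7) / 7.9 = 2.6 km
LCL altitude = 100 m + 2600 m = 2700 m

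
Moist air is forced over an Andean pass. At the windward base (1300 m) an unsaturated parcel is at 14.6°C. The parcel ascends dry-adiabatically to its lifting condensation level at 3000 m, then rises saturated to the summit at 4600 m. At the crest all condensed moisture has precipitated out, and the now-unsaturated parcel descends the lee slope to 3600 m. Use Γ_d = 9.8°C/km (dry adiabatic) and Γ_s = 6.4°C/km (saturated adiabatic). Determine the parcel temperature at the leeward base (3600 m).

1300–3000 m, dry: Δz = 1.7 km ⇒ ΔT = -16.66°C; T = -2.06°C
3000–4600 m, saturated: Δz = 1.6 km ⇒ ΔT = -10.24°C; T = -12.3°C
4600–3600 m, dry descent: Δz = 1 km ⇒ ΔT = +9.8°C; T = -2.5°C

-2.5°C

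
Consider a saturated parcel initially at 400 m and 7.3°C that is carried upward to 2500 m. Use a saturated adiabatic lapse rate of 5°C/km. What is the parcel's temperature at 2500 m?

-3.2°C

400–2500 m, saturated adiabatic: Δz = 2.1 km ⇒ ΔT = -10.5°C; T = -3.2°C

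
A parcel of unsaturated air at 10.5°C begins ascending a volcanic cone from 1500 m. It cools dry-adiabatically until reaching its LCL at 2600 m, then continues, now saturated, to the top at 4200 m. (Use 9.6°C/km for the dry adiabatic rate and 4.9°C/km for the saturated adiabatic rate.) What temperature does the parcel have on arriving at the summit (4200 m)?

-7.9°C

From 1500 m to 2600 m (dry): cools by 9.6 × 1.1 = 10.56°C, giving -0.06°C.
From 2600 m to 4200 m (saturated): cools by 4.9 × 1.6 = 7.84°C, giving -7.9°C.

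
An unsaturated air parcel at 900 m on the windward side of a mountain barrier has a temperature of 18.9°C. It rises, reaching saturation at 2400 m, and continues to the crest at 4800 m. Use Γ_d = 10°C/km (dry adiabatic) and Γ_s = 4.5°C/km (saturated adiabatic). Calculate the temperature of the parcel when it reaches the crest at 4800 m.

From 900 m to 2400 m (dry): cools by 10 × 1.5 = 15°C, giving 3.9°C.
From 2400 m to 4800 m (saturated): cools by 4.5 × 2.4 = 10.8°C, giving -6.9°C.

-6.9°C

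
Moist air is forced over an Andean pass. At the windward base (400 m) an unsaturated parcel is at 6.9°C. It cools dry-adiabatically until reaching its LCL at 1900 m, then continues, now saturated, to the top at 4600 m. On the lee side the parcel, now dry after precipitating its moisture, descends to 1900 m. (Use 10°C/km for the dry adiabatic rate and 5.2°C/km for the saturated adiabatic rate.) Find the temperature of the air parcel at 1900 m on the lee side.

400 → 1900 m (dry, 10°C/km): ΔT = -10 × 1.5 = -15°C → T = -8.1°C
1900 → 4600 m (saturated, 5.2°C/km): ΔT = -5.2 × 2.7 = -14.04°C → T = -22.14°C
4600 → 1900 m (dry descent, 10°C/km): ΔT = +10 × 2.7 = +27°C → T = 4.86°C

4.86°C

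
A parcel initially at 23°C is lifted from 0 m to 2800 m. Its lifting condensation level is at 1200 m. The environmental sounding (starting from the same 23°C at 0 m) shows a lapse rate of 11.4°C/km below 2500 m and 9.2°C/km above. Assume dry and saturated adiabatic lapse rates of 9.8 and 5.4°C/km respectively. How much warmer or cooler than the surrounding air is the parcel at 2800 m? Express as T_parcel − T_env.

Parcel:
  0–1200 m, dry: Δz = 1.2 km ⇒ ΔT = -11.76°C; T = 11.24°C
  1200–2800 m, saturated: Δz = 1.6 km ⇒ ΔT = -8.64°C; T = 2.6°C
Environment:
  0–2500 m, environment, lower layer: Δz = 2.5 km ⇒ ΔT = -28.5°C; T = -5.5°C
  2500–2800 m, environment, upper layer: Δz = 0.3 km ⇒ ΔT = -2.76°C; T = -8.26°C
T_parcel − T_env = 2.6 − (-8.26) = +10.86°C

+10.86°C (parcel warmer than environment)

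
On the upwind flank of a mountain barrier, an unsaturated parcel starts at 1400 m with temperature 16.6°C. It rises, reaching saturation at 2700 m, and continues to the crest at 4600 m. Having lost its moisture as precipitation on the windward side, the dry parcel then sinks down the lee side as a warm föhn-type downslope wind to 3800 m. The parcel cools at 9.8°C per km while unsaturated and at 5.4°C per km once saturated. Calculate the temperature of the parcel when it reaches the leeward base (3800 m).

1.44°C

1400 → 2700 m (dry, 9.8°C/km): ΔT = -9.8 × 1.3 = -12.74°C → T = 3.86°C
2700 → 4600 m (saturated, 5.4°C/km): ΔT = -5.4 × 1.9 = -10.26°C → T = -6.4°C
4600 → 3800 m (dry descent, 9.8°C/km): ΔT = +9.8 × 0.8 = +7.84°C → T = 1.44°C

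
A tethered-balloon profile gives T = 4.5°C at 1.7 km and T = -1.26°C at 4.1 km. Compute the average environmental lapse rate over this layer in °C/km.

2.4°C/km

Γ = −ΔT/Δz = (4.5 − (-1.26)) / (4100 − 1700) m
  = 5.76°C / 2.4 km = 2.4°C/km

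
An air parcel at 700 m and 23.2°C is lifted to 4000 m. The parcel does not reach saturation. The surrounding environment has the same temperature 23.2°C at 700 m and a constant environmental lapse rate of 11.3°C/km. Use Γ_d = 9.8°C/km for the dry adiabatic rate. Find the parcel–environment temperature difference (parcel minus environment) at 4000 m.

+4.95°C (parcel warmer than environment)

Parcel:
  From 700 m to 4000 m (dry): cools by 9.8 × 3.3 = 32.34°C, giving -9.14°C.
Environment:
  From 700 m to 4000 m (environment): cools by 11.3 × 3.3 = 37.29°C, giving -14.09°C.
T_parcel − T_env = -9.14 − (-14.09) = +4.95°C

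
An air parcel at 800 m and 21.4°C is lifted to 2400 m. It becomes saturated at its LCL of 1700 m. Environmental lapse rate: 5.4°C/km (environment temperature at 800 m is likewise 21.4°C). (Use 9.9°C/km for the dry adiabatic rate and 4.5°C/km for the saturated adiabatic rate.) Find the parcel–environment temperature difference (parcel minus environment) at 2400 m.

-3.42°C (parcel cooler than environment)

Parcel:
  800–1700 m, dry: Δz = 0.9 km ⇒ ΔT = -8.91°C; T = 12.49°C
  1700–2400 m, saturated: Δz = 0.7 km ⇒ ΔT = -3.15°C; T = 9.34°C
Environment:
  800–2400 m, environment: Δz = 1.6 km ⇒ ΔT = -8.64°C; T = 12.76°C
T_parcel − T_env = 9.34 − 12.76 = -3.42°C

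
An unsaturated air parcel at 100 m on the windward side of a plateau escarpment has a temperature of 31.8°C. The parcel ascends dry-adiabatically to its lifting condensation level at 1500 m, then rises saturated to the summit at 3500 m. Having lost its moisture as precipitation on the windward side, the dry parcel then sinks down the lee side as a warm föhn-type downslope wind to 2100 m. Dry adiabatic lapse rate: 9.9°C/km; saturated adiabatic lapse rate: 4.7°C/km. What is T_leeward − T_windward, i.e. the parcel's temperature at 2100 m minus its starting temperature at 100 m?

-9.4°C

100 → 1500 m (dry, 9.9°C/km): ΔT = -9.9 × 1.4 = -13.86°C → T = 17.94°C
1500 → 3500 m (saturated, 4.7°C/km): ΔT = -4.7 × 2 = -9.4°C → T = 8.54°C
3500 → 2100 m (dry descent, 9.9°C/km): ΔT = +9.9 × 1.4 = +13.86°C → T = 22.4°C
Net change vs windward start: 22.4 − 31.8 = -9.4°C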